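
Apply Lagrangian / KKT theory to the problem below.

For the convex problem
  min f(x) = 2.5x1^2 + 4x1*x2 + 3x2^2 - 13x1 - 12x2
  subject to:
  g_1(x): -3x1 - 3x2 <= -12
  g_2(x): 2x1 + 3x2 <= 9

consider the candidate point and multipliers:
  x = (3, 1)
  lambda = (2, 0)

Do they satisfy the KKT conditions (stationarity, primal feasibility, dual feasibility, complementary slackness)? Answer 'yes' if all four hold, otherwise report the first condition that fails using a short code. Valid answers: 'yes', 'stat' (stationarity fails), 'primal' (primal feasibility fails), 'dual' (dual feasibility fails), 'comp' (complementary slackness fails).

Gradient of f: grad f(x) = Q x + c = (6, 6)
Constraint values g_i(x) = a_i^T x - b_i:
  g_1((3, 1)) = 0
  g_2((3, 1)) = 0
Stationarity residual: grad f(x) + sum_i lambda_i a_i = (0, 0)
  -> stationarity OK
Primal feasibility (all g_i <= 0): OK
Dual feasibility (all lambda_i >= 0): OK
Complementary slackness (lambda_i * g_i(x) = 0 for all i): OK

Verdict: yes, KKT holds.

yes


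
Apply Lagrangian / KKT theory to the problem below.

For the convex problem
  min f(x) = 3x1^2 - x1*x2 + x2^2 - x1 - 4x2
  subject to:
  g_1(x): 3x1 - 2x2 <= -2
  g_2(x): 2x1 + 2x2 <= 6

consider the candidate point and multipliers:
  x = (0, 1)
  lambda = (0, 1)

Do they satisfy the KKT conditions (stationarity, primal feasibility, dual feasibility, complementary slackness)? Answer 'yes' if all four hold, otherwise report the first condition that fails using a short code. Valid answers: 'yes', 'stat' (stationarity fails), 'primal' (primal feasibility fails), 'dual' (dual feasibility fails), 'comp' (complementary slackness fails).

Gradient of f: grad f(x) = Q x + c = (-2, -2)
Constraint values g_i(x) = a_i^T x - b_i:
  g_1((0, 1)) = 0
  g_2((0, 1)) = -4
Stationarity residual: grad f(x) + sum_i lambda_i a_i = (0, 0)
  -> stationarity OK
Primal feasibility (all g_i <= 0): OK
Dual feasibility (all lambda_i >= 0): OK
Complementary slackness (lambda_i * g_i(x) = 0 for all i): FAILS

Verdict: the first failing condition is complementary_slackness -> comp.

comp


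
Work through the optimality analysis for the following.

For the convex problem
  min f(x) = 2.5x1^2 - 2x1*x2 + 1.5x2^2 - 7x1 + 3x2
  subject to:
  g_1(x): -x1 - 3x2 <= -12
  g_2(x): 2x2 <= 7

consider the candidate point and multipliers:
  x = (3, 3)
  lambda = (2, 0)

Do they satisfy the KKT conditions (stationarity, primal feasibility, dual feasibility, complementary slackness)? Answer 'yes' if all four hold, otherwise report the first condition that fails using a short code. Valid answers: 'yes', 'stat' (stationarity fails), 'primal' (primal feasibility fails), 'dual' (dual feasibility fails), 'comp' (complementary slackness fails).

Gradient of f: grad f(x) = Q x + c = (2, 6)
Constraint values g_i(x) = a_i^T x - b_i:
  g_1((3, 3)) = 0
  g_2((3, 3)) = -1
Stationarity residual: grad f(x) + sum_i lambda_i a_i = (0, 0)
  -> stationarity OK
Primal feasibility (all g_i <= 0): OK
Dual feasibility (all lambda_i >= 0): OK
Complementary slackness (lambda_i * g_i(x) = 0 for all i): OK

Verdict: yes, KKT holds.

yes


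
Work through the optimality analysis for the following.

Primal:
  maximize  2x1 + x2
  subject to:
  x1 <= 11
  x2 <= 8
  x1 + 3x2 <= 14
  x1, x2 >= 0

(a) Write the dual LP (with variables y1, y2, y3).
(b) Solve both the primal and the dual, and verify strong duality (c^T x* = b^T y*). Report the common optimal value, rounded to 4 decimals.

The standard primal-dual pair for 'max c^T x s.t. A x <= b, x >= 0' is:
  Dual:  min b^T y  s.t.  A^T y >= c,  y >= 0.

So the dual LP is:
  minimize  11y1 + 8y2 + 14y3
  subject to:
    y1 + y3 >= 2
    y2 + 3y3 >= 1
    y1, y2, y3 >= 0

Solving the primal: x* = (11, 1).
  primal value c^T x* = 23.
Solving the dual: y* = (1.6667, 0, 0.3333).
  dual value b^T y* = 23.
Strong duality: c^T x* = b^T y*. Confirmed.

23


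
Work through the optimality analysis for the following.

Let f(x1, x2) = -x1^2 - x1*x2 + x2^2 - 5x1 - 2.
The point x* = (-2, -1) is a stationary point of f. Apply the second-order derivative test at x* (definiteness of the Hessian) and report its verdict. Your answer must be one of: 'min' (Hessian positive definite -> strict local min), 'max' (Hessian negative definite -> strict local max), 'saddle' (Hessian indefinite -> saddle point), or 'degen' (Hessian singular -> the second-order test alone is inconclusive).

Compute the Hessian H = grad^2 f:
  H = [[-2, -1], [-1, 2]]
Verify stationarity: grad f(x*) = H x* + g = (0, 0).
Eigenvalues of H: -2.2361, 2.2361.
Eigenvalues have mixed signs, so H is indefinite -> x* is a saddle point.

saddle


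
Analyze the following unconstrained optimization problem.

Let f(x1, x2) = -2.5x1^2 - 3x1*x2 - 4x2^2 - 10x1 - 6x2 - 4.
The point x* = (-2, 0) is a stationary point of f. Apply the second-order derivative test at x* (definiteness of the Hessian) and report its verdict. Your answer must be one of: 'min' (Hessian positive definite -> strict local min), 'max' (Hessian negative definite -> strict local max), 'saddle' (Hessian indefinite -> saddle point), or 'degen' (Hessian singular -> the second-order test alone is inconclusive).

Compute the Hessian H = grad^2 f:
  H = [[-5, -3], [-3, -8]]
Verify stationarity: grad f(x*) = H x* + g = (0, 0).
Eigenvalues of H: -9.8541, -3.1459.
Both eigenvalues < 0, so H is negative definite -> x* is a strict local max.

max


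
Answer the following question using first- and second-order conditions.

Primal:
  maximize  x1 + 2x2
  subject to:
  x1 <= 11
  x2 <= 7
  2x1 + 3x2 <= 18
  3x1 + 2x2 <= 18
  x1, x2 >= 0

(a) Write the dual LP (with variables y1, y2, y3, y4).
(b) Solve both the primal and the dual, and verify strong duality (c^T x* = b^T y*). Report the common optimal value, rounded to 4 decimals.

The standard primal-dual pair for 'max c^T x s.t. A x <= b, x >= 0' is:
  Dual:  min b^T y  s.t.  A^T y >= c,  y >= 0.

So the dual LP is:
  minimize  11y1 + 7y2 + 18y3 + 18y4
  subject to:
    y1 + 2y3 + 3y4 >= 1
    y2 + 3y3 + 2y4 >= 2
    y1, y2, y3, y4 >= 0

Solving the primal: x* = (0, 6).
  primal value c^T x* = 12.
Solving the dual: y* = (0, 0, 0.6667, 0).
  dual value b^T y* = 12.
Strong duality: c^T x* = b^T y*. Confirmed.

12


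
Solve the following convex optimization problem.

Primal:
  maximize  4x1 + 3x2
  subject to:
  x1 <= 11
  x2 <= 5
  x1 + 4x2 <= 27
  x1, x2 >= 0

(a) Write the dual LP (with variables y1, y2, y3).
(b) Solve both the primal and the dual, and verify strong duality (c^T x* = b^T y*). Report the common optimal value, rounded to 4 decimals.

The standard primal-dual pair for 'max c^T x s.t. A x <= b, x >= 0' is:
  Dual:  min b^T y  s.t.  A^T y >= c,  y >= 0.

So the dual LP is:
  minimize  11y1 + 5y2 + 27y3
  subject to:
    y1 + y3 >= 4
    y2 + 4y3 >= 3
    y1, y2, y3 >= 0

Solving the primal: x* = (11, 4).
  primal value c^T x* = 56.
Solving the dual: y* = (3.25, 0, 0.75).
  dual value b^T y* = 56.
Strong duality: c^T x* = b^T y*. Confirmed.

56


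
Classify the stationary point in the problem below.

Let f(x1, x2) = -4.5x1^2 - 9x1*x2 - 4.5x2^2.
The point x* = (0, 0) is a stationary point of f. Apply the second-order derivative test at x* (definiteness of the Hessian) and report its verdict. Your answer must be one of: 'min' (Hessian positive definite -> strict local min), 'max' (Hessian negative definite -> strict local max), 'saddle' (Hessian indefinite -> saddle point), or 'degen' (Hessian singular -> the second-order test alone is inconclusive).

Compute the Hessian H = grad^2 f:
  H = [[-9, -9], [-9, -9]]
Verify stationarity: grad f(x*) = H x* + g = (0, 0).
Eigenvalues of H: -18, 0.
H has a zero eigenvalue (singular; negative semidefinite but not definite), so H is neither positive definite, negative definite, nor indefinite. The second-order test alone is inconclusive -> degen.
(Indeed, f is constant along the null direction of H through x*, so x* is not a strict local extremum.)

degen


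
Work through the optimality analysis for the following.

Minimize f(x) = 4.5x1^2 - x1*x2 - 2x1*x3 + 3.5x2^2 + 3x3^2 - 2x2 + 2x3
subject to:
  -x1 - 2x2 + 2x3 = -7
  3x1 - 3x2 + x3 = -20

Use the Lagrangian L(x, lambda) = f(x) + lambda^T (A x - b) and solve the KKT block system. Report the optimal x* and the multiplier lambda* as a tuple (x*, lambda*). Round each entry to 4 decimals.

Form the Lagrangian:
  L(x, lambda) = (1/2) x^T Q x + c^T x + lambda^T (A x - b)
Stationarity (grad_x L = 0): Q x + c + A^T lambda = 0.
Primal feasibility: A x = b.

This gives the KKT block system:
  [ Q   A^T ] [ x     ]   [-c ]
  [ A    0  ] [ lambda ] = [ b ]

Solving the linear system:
  x*      = (-3.0724, 2.8732, -2.163)
  lambda* = (-1.6714, 8.1759)
  f(x*)   = 70.8732

x* = (-3.0724, 2.8732, -2.163), lambda* = (-1.6714, 8.1759)


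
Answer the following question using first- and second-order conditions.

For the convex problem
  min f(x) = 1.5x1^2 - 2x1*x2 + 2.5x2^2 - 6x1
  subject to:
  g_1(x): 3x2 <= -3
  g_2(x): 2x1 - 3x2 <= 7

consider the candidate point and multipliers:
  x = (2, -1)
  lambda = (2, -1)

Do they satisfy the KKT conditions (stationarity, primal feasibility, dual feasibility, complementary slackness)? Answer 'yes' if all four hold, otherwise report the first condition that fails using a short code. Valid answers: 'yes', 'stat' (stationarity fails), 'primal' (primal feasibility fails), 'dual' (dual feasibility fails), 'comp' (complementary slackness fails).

Gradient of f: grad f(x) = Q x + c = (2, -9)
Constraint values g_i(x) = a_i^T x - b_i:
  g_1((2, -1)) = 0
  g_2((2, -1)) = 0
Stationarity residual: grad f(x) + sum_i lambda_i a_i = (0, 0)
  -> stationarity OK
Primal feasibility (all g_i <= 0): OK
Dual feasibility (all lambda_i >= 0): FAILS
Complementary slackness (lambda_i * g_i(x) = 0 for all i): OK

Verdict: the first failing condition is dual_feasibility -> dual.

dual


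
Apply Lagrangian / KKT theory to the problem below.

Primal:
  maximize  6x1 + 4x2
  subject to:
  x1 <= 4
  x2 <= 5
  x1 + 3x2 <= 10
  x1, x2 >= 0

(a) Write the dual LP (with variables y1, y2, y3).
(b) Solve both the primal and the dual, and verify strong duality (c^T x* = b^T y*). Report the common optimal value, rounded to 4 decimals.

The standard primal-dual pair for 'max c^T x s.t. A x <= b, x >= 0' is:
  Dual:  min b^T y  s.t.  A^T y >= c,  y >= 0.

So the dual LP is:
  minimize  4y1 + 5y2 + 10y3
  subject to:
    y1 + y3 >= 6
    y2 + 3y3 >= 4
    y1, y2, y3 >= 0

Solving the primal: x* = (4, 2).
  primal value c^T x* = 32.
Solving the dual: y* = (4.6667, 0, 1.3333).
  dual value b^T y* = 32.
Strong duality: c^T x* = b^T y*. Confirmed.

32


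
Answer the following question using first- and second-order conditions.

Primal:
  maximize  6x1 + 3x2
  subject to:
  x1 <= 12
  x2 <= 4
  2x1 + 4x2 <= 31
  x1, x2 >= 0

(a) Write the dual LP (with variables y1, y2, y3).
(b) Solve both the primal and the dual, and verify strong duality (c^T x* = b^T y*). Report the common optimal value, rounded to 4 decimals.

The standard primal-dual pair for 'max c^T x s.t. A x <= b, x >= 0' is:
  Dual:  min b^T y  s.t.  A^T y >= c,  y >= 0.

So the dual LP is:
  minimize  12y1 + 4y2 + 31y3
  subject to:
    y1 + 2y3 >= 6
    y2 + 4y3 >= 3
    y1, y2, y3 >= 0

Solving the primal: x* = (12, 1.75).
  primal value c^T x* = 77.25.
Solving the dual: y* = (4.5, 0, 0.75).
  dual value b^T y* = 77.25.
Strong duality: c^T x* = b^T y*. Confirmed.

77.25


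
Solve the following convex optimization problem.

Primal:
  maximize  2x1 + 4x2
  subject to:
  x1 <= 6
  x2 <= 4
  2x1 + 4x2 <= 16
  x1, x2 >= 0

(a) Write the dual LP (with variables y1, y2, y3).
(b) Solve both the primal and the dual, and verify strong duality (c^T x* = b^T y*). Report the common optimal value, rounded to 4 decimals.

The standard primal-dual pair for 'max c^T x s.t. A x <= b, x >= 0' is:
  Dual:  min b^T y  s.t.  A^T y >= c,  y >= 0.

So the dual LP is:
  minimize  6y1 + 4y2 + 16y3
  subject to:
    y1 + 2y3 >= 2
    y2 + 4y3 >= 4
    y1, y2, y3 >= 0

Solving the primal: x* = (0, 4).
  primal value c^T x* = 16.
Solving the dual: y* = (0, 0, 1).
  dual value b^T y* = 16.
Strong duality: c^T x* = b^T y*. Confirmed.

16


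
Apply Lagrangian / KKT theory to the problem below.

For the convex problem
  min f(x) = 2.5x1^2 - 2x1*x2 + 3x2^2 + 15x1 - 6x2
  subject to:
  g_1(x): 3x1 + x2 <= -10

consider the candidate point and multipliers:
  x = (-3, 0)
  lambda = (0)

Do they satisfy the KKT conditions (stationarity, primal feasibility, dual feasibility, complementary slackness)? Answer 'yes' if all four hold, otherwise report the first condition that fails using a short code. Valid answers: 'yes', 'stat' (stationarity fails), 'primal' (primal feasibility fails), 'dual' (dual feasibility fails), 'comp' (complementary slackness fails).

Gradient of f: grad f(x) = Q x + c = (0, 0)
Constraint values g_i(x) = a_i^T x - b_i:
  g_1((-3, 0)) = 1
Stationarity residual: grad f(x) + sum_i lambda_i a_i = (0, 0)
  -> stationarity OK
Primal feasibility (all g_i <= 0): FAILS
Dual feasibility (all lambda_i >= 0): OK
Complementary slackness (lambda_i * g_i(x) = 0 for all i): OK

Verdict: the first failing condition is primal_feasibility -> primal.

primal


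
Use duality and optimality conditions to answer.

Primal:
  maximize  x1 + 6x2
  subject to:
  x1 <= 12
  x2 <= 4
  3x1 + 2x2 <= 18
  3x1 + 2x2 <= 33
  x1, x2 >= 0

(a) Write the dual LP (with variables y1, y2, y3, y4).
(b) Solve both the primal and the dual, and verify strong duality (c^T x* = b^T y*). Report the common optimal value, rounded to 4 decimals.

The standard primal-dual pair for 'max c^T x s.t. A x <= b, x >= 0' is:
  Dual:  min b^T y  s.t.  A^T y >= c,  y >= 0.

So the dual LP is:
  minimize  12y1 + 4y2 + 18y3 + 33y4
  subject to:
    y1 + 3y3 + 3y4 >= 1
    y2 + 2y3 + 2y4 >= 6
    y1, y2, y3, y4 >= 0

Solving the primal: x* = (3.3333, 4).
  primal value c^T x* = 27.3333.
Solving the dual: y* = (0, 5.3333, 0.3333, 0).
  dual value b^T y* = 27.3333.
Strong duality: c^T x* = b^T y*. Confirmed.

27.3333


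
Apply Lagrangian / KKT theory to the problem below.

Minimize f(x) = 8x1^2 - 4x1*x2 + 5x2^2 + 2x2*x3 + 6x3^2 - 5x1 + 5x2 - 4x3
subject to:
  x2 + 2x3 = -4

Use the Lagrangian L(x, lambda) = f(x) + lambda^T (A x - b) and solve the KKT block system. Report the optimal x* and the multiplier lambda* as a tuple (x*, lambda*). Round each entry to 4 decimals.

Form the Lagrangian:
  L(x, lambda) = (1/2) x^T Q x + c^T x + lambda^T (A x - b)
Stationarity (grad_x L = 0): Q x + c + A^T lambda = 0.
Primal feasibility: A x = b.

This gives the KKT block system:
  [ Q   A^T ] [ x     ]   [-c ]
  [ A    0  ] [ lambda ] = [ b ]

Solving the linear system:
  x*      = (-0.0312, -1.375, -1.3125)
  lambda* = (11.25)
  f(x*)   = 21.7656

x* = (-0.0312, -1.375, -1.3125), lambda* = (11.25)


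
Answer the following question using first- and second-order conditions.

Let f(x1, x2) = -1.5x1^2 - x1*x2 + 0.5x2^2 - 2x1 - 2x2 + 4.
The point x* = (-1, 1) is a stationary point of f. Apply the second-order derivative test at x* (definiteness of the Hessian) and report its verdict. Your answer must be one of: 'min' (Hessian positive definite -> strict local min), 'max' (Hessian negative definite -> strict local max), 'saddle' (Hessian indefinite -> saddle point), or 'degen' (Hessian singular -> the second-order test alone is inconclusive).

Compute the Hessian H = grad^2 f:
  H = [[-3, -1], [-1, 1]]
Verify stationarity: grad f(x*) = H x* + g = (0, 0).
Eigenvalues of H: -3.2361, 1.2361.
Eigenvalues have mixed signs, so H is indefinite -> x* is a saddle point.

saddle


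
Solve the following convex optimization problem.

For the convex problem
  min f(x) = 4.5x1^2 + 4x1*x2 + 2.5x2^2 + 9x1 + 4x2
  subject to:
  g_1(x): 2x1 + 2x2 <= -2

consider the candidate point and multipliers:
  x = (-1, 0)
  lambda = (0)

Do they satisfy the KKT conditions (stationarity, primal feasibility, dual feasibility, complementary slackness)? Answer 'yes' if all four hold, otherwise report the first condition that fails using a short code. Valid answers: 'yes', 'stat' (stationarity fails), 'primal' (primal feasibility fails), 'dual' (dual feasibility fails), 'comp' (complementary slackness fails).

Gradient of f: grad f(x) = Q x + c = (0, 0)
Constraint values g_i(x) = a_i^T x - b_i:
  g_1((-1, 0)) = 0
Stationarity residual: grad f(x) + sum_i lambda_i a_i = (0, 0)
  -> stationarity OK
Primal feasibility (all g_i <= 0): OK
Dual feasibility (all lambda_i >= 0): OK
Complementary slackness (lambda_i * g_i(x) = 0 for all i): OK

Verdict: yes, KKT holds.

yes


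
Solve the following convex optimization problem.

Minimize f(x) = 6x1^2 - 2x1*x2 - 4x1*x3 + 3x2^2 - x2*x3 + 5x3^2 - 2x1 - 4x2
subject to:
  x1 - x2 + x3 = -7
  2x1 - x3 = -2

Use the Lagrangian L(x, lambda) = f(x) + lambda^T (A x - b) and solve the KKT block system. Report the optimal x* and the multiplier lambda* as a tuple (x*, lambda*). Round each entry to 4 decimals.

Form the Lagrangian:
  L(x, lambda) = (1/2) x^T Q x + c^T x + lambda^T (A x - b)
Stationarity (grad_x L = 0): Q x + c + A^T lambda = 0.
Primal feasibility: A x = b.

This gives the KKT block system:
  [ Q   A^T ] [ x     ]   [-c ]
  [ A    0  ] [ lambda ] = [ b ]

Solving the linear system:
  x*      = (-2.0909, 2.7273, -2.1818)
  lambda* = (18.7273, 2.5455)
  f(x*)   = 64.7273

x* = (-2.0909, 2.7273, -2.1818), lambda* = (18.7273, 2.5455)


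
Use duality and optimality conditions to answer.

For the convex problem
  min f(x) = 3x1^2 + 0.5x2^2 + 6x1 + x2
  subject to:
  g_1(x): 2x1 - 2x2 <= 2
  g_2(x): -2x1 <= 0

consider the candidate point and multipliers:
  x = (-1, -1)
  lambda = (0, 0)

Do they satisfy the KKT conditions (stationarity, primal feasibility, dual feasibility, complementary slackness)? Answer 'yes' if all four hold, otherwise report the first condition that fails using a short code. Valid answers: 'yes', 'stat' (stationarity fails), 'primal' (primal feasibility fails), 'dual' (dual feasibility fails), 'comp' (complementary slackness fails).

Gradient of f: grad f(x) = Q x + c = (0, 0)
Constraint values g_i(x) = a_i^T x - b_i:
  g_1((-1, -1)) = -2
  g_2((-1, -1)) = 2
Stationarity residual: grad f(x) + sum_i lambda_i a_i = (0, 0)
  -> stationarity OK
Primal feasibility (all g_i <= 0): FAILS
Dual feasibility (all lambda_i >= 0): OK
Complementary slackness (lambda_i * g_i(x) = 0 for all i): OK

Verdict: the first failing condition is primal_feasibility -> primal.

primal


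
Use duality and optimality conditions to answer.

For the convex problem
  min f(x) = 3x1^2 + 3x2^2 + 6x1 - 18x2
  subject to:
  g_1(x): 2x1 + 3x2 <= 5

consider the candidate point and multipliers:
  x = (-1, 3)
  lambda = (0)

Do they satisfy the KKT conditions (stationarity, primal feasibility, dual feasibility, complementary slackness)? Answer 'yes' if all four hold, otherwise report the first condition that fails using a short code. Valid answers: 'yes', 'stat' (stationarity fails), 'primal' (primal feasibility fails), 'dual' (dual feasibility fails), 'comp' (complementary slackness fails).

Gradient of f: grad f(x) = Q x + c = (0, 0)
Constraint values g_i(x) = a_i^T x - b_i:
  g_1((-1, 3)) = 2
Stationarity residual: grad f(x) + sum_i lambda_i a_i = (0, 0)
  -> stationarity OK
Primal feasibility (all g_i <= 0): FAILS
Dual feasibility (all lambda_i >= 0): OK
Complementary slackness (lambda_i * g_i(x) = 0 for all i): OK

Verdict: the first failing condition is primal_feasibility -> primal.

primal


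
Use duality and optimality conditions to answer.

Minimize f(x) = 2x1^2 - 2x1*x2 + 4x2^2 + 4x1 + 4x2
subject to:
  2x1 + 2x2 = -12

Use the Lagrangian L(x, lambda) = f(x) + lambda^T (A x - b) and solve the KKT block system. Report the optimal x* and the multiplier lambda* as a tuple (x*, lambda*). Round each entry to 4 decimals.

Form the Lagrangian:
  L(x, lambda) = (1/2) x^T Q x + c^T x + lambda^T (A x - b)
Stationarity (grad_x L = 0): Q x + c + A^T lambda = 0.
Primal feasibility: A x = b.

This gives the KKT block system:
  [ Q   A^T ] [ x     ]   [-c ]
  [ A    0  ] [ lambda ] = [ b ]

Solving the linear system:
  x*      = (-3.75, -2.25)
  lambda* = (3.25)
  f(x*)   = 7.5

x* = (-3.75, -2.25), lambda* = (3.25)


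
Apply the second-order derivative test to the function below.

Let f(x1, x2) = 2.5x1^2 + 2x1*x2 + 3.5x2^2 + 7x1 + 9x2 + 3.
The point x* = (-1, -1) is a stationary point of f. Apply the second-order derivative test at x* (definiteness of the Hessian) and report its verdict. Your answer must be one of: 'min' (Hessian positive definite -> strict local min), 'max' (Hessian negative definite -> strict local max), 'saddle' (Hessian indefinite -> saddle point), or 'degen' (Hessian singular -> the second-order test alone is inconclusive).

Compute the Hessian H = grad^2 f:
  H = [[5, 2], [2, 7]]
Verify stationarity: grad f(x*) = H x* + g = (0, 0).
Eigenvalues of H: 3.7639, 8.2361.
Both eigenvalues > 0, so H is positive definite -> x* is a strict local min.

min


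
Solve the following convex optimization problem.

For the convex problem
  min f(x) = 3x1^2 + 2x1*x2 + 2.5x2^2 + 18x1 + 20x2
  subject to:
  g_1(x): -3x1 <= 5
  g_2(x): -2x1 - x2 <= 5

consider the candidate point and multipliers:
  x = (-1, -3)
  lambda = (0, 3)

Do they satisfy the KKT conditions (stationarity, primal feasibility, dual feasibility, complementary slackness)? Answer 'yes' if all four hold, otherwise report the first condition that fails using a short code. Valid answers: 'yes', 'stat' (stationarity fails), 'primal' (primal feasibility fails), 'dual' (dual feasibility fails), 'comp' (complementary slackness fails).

Gradient of f: grad f(x) = Q x + c = (6, 3)
Constraint values g_i(x) = a_i^T x - b_i:
  g_1((-1, -3)) = -2
  g_2((-1, -3)) = 0
Stationarity residual: grad f(x) + sum_i lambda_i a_i = (0, 0)
  -> stationarity OK
Primal feasibility (all g_i <= 0): OK
Dual feasibility (all lambda_i >= 0): OK
Complementary slackness (lambda_i * g_i(x) = 0 for all i): OK

Verdict: yes, KKT holds.

yes


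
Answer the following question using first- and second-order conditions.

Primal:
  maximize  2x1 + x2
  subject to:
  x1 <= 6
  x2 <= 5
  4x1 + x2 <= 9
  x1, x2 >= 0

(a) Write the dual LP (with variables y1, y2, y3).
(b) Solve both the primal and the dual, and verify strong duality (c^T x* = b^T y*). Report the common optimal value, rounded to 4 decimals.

The standard primal-dual pair for 'max c^T x s.t. A x <= b, x >= 0' is:
  Dual:  min b^T y  s.t.  A^T y >= c,  y >= 0.

So the dual LP is:
  minimize  6y1 + 5y2 + 9y3
  subject to:
    y1 + 4y3 >= 2
    y2 + y3 >= 1
    y1, y2, y3 >= 0

Solving the primal: x* = (1, 5).
  primal value c^T x* = 7.
Solving the dual: y* = (0, 0.5, 0.5).
  dual value b^T y* = 7.
Strong duality: c^T x* = b^T y*. Confirmed.

7


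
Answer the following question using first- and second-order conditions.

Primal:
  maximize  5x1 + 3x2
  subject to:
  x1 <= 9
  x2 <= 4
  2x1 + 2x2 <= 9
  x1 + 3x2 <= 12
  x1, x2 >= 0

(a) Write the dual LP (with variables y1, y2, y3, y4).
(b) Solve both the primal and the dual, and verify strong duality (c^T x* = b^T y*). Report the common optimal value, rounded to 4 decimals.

The standard primal-dual pair for 'max c^T x s.t. A x <= b, x >= 0' is:
  Dual:  min b^T y  s.t.  A^T y >= c,  y >= 0.

So the dual LP is:
  minimize  9y1 + 4y2 + 9y3 + 12y4
  subject to:
    y1 + 2y3 + y4 >= 5
    y2 + 2y3 + 3y4 >= 3
    y1, y2, y3, y4 >= 0

Solving the primal: x* = (4.5, 0).
  primal value c^T x* = 22.5.
Solving the dual: y* = (0, 0, 2.5, 0).
  dual value b^T y* = 22.5.
Strong duality: c^T x* = b^T y*. Confirmed.

22.5


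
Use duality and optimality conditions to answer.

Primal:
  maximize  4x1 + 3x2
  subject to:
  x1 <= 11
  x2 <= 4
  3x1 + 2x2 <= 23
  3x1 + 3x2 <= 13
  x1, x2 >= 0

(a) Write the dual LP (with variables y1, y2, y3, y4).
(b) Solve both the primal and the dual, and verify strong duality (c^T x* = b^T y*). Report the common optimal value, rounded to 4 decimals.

The standard primal-dual pair for 'max c^T x s.t. A x <= b, x >= 0' is:
  Dual:  min b^T y  s.t.  A^T y >= c,  y >= 0.

So the dual LP is:
  minimize  11y1 + 4y2 + 23y3 + 13y4
  subject to:
    y1 + 3y3 + 3y4 >= 4
    y2 + 2y3 + 3y4 >= 3
    y1, y2, y3, y4 >= 0

Solving the primal: x* = (4.3333, 0).
  primal value c^T x* = 17.3333.
Solving the dual: y* = (0, 0, 0, 1.3333).
  dual value b^T y* = 17.3333.
Strong duality: c^T x* = b^T y*. Confirmed.

17.3333


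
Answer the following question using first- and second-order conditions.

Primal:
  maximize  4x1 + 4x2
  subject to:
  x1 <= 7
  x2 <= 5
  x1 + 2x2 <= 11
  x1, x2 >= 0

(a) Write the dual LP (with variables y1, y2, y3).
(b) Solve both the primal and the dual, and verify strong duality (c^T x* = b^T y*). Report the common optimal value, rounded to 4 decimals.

The standard primal-dual pair for 'max c^T x s.t. A x <= b, x >= 0' is:
  Dual:  min b^T y  s.t.  A^T y >= c,  y >= 0.

So the dual LP is:
  minimize  7y1 + 5y2 + 11y3
  subject to:
    y1 + y3 >= 4
    y2 + 2y3 >= 4
    y1, y2, y3 >= 0

Solving the primal: x* = (7, 2).
  primal value c^T x* = 36.
Solving the dual: y* = (2, 0, 2).
  dual value b^T y* = 36.
Strong duality: c^T x* = b^T y*. Confirmed.

36


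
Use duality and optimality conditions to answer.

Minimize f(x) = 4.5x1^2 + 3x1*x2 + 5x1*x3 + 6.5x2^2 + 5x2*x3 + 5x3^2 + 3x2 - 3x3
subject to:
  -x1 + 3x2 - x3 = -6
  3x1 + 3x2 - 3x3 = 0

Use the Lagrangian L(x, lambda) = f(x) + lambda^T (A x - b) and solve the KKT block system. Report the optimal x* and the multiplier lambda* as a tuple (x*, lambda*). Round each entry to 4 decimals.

Form the Lagrangian:
  L(x, lambda) = (1/2) x^T Q x + c^T x + lambda^T (A x - b)
Stationarity (grad_x L = 0): Q x + c + A^T lambda = 0.
Primal feasibility: A x = b.

This gives the KKT block system:
  [ Q   A^T ] [ x     ]   [-c ]
  [ A    0  ] [ lambda ] = [ b ]

Solving the linear system:
  x*      = (1.5833, -1.4167, 0.1667)
  lambda* = (5.1667, -1.8889)
  f(x*)   = 13.125

x* = (1.5833, -1.4167, 0.1667), lambda* = (5.1667, -1.8889)


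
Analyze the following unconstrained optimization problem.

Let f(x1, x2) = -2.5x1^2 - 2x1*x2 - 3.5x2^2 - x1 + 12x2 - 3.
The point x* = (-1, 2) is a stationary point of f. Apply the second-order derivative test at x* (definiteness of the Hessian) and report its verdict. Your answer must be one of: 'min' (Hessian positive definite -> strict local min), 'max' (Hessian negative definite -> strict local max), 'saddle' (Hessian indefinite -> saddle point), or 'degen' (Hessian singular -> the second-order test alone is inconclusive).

Compute the Hessian H = grad^2 f:
  H = [[-5, -2], [-2, -7]]
Verify stationarity: grad f(x*) = H x* + g = (0, 0).
Eigenvalues of H: -8.2361, -3.7639.
Both eigenvalues < 0, so H is negative definite -> x* is a strict local max.

max


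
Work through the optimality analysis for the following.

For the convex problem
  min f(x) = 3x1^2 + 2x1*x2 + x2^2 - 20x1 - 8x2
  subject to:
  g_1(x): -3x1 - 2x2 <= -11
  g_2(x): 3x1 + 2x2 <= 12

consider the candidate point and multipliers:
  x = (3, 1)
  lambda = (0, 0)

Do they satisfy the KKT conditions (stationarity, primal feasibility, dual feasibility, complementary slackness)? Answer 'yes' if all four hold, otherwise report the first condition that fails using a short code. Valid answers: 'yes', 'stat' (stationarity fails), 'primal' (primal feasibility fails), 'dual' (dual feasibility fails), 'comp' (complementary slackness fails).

Gradient of f: grad f(x) = Q x + c = (0, 0)
Constraint values g_i(x) = a_i^T x - b_i:
  g_1((3, 1)) = 0
  g_2((3, 1)) = -1
Stationarity residual: grad f(x) + sum_i lambda_i a_i = (0, 0)
  -> stationarity OK
Primal feasibility (all g_i <= 0): OK
Dual feasibility (all lambda_i >= 0): OK
Complementary slackness (lambda_i * g_i(x) = 0 for all i): OK

Verdict: yes, KKT holds.

yes


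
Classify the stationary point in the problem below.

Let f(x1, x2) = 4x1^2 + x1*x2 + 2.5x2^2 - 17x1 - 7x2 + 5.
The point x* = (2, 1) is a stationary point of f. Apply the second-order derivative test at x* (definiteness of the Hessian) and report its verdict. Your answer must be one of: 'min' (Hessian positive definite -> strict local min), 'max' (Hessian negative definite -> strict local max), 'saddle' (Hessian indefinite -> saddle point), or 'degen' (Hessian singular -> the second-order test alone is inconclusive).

Compute the Hessian H = grad^2 f:
  H = [[8, 1], [1, 5]]
Verify stationarity: grad f(x*) = H x* + g = (0, 0).
Eigenvalues of H: 4.6972, 8.3028.
Both eigenvalues > 0, so H is positive definite -> x* is a strict local min.

min


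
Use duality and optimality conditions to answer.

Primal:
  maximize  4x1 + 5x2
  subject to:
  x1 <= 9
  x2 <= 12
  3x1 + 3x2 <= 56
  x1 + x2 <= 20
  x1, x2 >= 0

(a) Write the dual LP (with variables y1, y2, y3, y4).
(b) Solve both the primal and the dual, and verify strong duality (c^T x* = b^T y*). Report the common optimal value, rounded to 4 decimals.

The standard primal-dual pair for 'max c^T x s.t. A x <= b, x >= 0' is:
  Dual:  min b^T y  s.t.  A^T y >= c,  y >= 0.

So the dual LP is:
  minimize  9y1 + 12y2 + 56y3 + 20y4
  subject to:
    y1 + 3y3 + y4 >= 4
    y2 + 3y3 + y4 >= 5
    y1, y2, y3, y4 >= 0

Solving the primal: x* = (6.6667, 12).
  primal value c^T x* = 86.6667.
Solving the dual: y* = (0, 1, 1.3333, 0).
  dual value b^T y* = 86.6667.
Strong duality: c^T x* = b^T y*. Confirmed.

86.6667


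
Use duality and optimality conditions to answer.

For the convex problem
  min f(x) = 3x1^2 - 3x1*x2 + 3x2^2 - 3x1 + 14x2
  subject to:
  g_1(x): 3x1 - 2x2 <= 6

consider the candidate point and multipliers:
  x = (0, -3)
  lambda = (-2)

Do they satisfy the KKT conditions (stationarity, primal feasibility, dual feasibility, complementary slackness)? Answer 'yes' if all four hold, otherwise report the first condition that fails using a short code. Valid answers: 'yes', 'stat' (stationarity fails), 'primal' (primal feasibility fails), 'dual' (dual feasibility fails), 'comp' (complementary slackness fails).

Gradient of f: grad f(x) = Q x + c = (6, -4)
Constraint values g_i(x) = a_i^T x - b_i:
  g_1((0, -3)) = 0
Stationarity residual: grad f(x) + sum_i lambda_i a_i = (0, 0)
  -> stationarity OK
Primal feasibility (all g_i <= 0): OK
Dual feasibility (all lambda_i >= 0): FAILS
Complementary slackness (lambda_i * g_i(x) = 0 for all i): OK

Verdict: the first failing condition is dual_feasibility -> dual.

dual


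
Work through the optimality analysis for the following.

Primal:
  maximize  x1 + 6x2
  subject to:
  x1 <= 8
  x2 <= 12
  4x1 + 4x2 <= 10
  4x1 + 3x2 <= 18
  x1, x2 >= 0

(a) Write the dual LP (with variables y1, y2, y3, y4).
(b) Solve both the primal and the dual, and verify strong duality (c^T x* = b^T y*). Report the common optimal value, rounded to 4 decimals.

The standard primal-dual pair for 'max c^T x s.t. A x <= b, x >= 0' is:
  Dual:  min b^T y  s.t.  A^T y >= c,  y >= 0.

So the dual LP is:
  minimize  8y1 + 12y2 + 10y3 + 18y4
  subject to:
    y1 + 4y3 + 4y4 >= 1
    y2 + 4y3 + 3y4 >= 6
    y1, y2, y3, y4 >= 0

Solving the primal: x* = (0, 2.5).
  primal value c^T x* = 15.
Solving the dual: y* = (0, 0, 1.5, 0).
  dual value b^T y* = 15.
Strong duality: c^T x* = b^T y*. Confirmed.

15


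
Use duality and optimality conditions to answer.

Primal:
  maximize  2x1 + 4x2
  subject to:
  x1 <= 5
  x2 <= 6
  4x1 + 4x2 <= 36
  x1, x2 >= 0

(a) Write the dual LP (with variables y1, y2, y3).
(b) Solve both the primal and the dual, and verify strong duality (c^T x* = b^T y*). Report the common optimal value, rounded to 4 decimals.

The standard primal-dual pair for 'max c^T x s.t. A x <= b, x >= 0' is:
  Dual:  min b^T y  s.t.  A^T y >= c,  y >= 0.

So the dual LP is:
  minimize  5y1 + 6y2 + 36y3
  subject to:
    y1 + 4y3 >= 2
    y2 + 4y3 >= 4
    y1, y2, y3 >= 0

Solving the primal: x* = (3, 6).
  primal value c^T x* = 30.
Solving the dual: y* = (0, 2, 0.5).
  dual value b^T y* = 30.
Strong duality: c^T x* = b^T y*. Confirmed.

30


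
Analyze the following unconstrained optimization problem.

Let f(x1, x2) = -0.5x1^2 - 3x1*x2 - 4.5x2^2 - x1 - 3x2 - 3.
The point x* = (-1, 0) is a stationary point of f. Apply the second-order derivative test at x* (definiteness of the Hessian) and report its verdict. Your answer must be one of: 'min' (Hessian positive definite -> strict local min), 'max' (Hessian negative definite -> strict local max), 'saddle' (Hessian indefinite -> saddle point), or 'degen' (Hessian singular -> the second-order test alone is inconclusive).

Compute the Hessian H = grad^2 f:
  H = [[-1, -3], [-3, -9]]
Verify stationarity: grad f(x*) = H x* + g = (0, 0).
Eigenvalues of H: -10, 0.
H has a zero eigenvalue (singular; negative semidefinite but not definite), so H is neither positive definite, negative definite, nor indefinite. The second-order test alone is inconclusive -> degen.
(Indeed, f is constant along the null direction of H through x*, so x* is not a strict local extremum.)

degen


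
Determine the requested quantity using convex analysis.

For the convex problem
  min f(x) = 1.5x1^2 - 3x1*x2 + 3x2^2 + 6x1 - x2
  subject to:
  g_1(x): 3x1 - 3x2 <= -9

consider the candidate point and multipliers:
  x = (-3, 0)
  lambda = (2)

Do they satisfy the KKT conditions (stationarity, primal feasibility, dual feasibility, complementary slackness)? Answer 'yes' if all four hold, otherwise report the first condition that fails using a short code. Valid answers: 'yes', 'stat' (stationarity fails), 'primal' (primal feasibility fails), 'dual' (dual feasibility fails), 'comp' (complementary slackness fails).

Gradient of f: grad f(x) = Q x + c = (-3, 8)
Constraint values g_i(x) = a_i^T x - b_i:
  g_1((-3, 0)) = 0
Stationarity residual: grad f(x) + sum_i lambda_i a_i = (3, 2)
  -> stationarity FAILS
Primal feasibility (all g_i <= 0): OK
Dual feasibility (all lambda_i >= 0): OK
Complementary slackness (lambda_i * g_i(x) = 0 for all i): OK

Verdict: the first failing condition is stationarity -> stat.

stat


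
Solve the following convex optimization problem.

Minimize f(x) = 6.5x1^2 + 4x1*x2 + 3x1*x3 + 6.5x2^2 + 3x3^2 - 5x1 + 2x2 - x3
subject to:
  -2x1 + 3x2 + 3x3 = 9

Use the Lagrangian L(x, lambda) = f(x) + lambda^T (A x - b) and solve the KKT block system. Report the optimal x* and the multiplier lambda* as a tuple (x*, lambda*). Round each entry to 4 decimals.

Form the Lagrangian:
  L(x, lambda) = (1/2) x^T Q x + c^T x + lambda^T (A x - b)
Stationarity (grad_x L = 0): Q x + c + A^T lambda = 0.
Primal feasibility: A x = b.

This gives the KKT block system:
  [ Q   A^T ] [ x     ]   [-c ]
  [ A    0  ] [ lambda ] = [ b ]

Solving the linear system:
  x*      = (-0.6755, 0.6828, 1.8668)
  lambda* = (-2.7249)
  f(x*)   = 13.7

x* = (-0.6755, 0.6828, 1.8668), lambda* = (-2.7249)


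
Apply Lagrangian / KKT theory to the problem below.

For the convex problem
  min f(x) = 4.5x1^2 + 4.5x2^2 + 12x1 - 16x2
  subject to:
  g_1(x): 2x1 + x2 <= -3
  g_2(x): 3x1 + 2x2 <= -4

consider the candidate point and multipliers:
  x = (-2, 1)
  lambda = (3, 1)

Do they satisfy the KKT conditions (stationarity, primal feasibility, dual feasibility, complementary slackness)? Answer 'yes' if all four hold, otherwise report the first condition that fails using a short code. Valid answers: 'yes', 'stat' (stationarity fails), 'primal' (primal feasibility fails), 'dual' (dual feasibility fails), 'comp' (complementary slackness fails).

Gradient of f: grad f(x) = Q x + c = (-6, -7)
Constraint values g_i(x) = a_i^T x - b_i:
  g_1((-2, 1)) = 0
  g_2((-2, 1)) = 0
Stationarity residual: grad f(x) + sum_i lambda_i a_i = (3, -2)
  -> stationarity FAILS
Primal feasibility (all g_i <= 0): OK
Dual feasibility (all lambda_i >= 0): OK
Complementary slackness (lambda_i * g_i(x) = 0 for all i): OK

Verdict: the first failing condition is stationarity -> stat.

stat


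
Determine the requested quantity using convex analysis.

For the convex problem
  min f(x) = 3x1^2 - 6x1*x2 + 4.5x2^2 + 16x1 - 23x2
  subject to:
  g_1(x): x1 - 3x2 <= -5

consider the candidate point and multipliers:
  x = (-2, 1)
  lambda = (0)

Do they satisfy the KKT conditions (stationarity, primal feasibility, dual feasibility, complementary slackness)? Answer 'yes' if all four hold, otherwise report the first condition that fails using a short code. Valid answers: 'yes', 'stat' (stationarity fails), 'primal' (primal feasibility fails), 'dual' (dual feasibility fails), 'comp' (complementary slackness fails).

Gradient of f: grad f(x) = Q x + c = (-2, -2)
Constraint values g_i(x) = a_i^T x - b_i:
  g_1((-2, 1)) = 0
Stationarity residual: grad f(x) + sum_i lambda_i a_i = (-2, -2)
  -> stationarity FAILS
Primal feasibility (all g_i <= 0): OK
Dual feasibility (all lambda_i >= 0): OK
Complementary slackness (lambda_i * g_i(x) = 0 for all i): OK

Verdict: the first failing condition is stationarity -> stat.

stat


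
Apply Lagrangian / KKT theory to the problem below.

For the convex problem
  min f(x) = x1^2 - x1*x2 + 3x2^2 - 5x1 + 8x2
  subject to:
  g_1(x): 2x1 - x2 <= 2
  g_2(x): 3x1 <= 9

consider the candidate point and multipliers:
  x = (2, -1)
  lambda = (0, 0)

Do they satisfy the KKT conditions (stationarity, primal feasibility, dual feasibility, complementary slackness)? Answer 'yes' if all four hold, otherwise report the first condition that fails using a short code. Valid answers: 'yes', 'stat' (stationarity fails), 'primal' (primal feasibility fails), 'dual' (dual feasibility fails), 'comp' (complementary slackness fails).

Gradient of f: grad f(x) = Q x + c = (0, 0)
Constraint values g_i(x) = a_i^T x - b_i:
  g_1((2, -1)) = 3
  g_2((2, -1)) = -3
Stationarity residual: grad f(x) + sum_i lambda_i a_i = (0, 0)
  -> stationarity OK
Primal feasibility (all g_i <= 0): FAILS
Dual feasibility (all lambda_i >= 0): OK
Complementary slackness (lambda_i * g_i(x) = 0 for all i): OK

Verdict: the first failing condition is primal_feasibility -> primal.

primal


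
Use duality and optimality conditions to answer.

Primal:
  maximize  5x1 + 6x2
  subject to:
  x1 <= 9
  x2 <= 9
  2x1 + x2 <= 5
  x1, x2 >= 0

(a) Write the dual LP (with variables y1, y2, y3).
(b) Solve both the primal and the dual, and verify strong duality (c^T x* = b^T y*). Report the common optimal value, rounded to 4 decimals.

The standard primal-dual pair for 'max c^T x s.t. A x <= b, x >= 0' is:
  Dual:  min b^T y  s.t.  A^T y >= c,  y >= 0.

So the dual LP is:
  minimize  9y1 + 9y2 + 5y3
  subject to:
    y1 + 2y3 >= 5
    y2 + y3 >= 6
    y1, y2, y3 >= 0

Solving the primal: x* = (0, 5).
  primal value c^T x* = 30.
Solving the dual: y* = (0, 0, 6).
  dual value b^T y* = 30.
Strong duality: c^T x* = b^T y*. Confirmed.

30


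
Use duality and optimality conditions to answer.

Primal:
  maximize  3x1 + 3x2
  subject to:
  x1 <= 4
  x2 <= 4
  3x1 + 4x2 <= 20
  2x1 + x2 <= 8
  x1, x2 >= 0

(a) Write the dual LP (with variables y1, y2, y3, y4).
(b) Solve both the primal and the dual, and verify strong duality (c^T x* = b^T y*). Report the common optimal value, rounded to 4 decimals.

The standard primal-dual pair for 'max c^T x s.t. A x <= b, x >= 0' is:
  Dual:  min b^T y  s.t.  A^T y >= c,  y >= 0.

So the dual LP is:
  minimize  4y1 + 4y2 + 20y3 + 8y4
  subject to:
    y1 + 3y3 + 2y4 >= 3
    y2 + 4y3 + y4 >= 3
    y1, y2, y3, y4 >= 0

Solving the primal: x* = (2.4, 3.2).
  primal value c^T x* = 16.8.
Solving the dual: y* = (0, 0, 0.6, 0.6).
  dual value b^T y* = 16.8.
Strong duality: c^T x* = b^T y*. Confirmed.

16.8


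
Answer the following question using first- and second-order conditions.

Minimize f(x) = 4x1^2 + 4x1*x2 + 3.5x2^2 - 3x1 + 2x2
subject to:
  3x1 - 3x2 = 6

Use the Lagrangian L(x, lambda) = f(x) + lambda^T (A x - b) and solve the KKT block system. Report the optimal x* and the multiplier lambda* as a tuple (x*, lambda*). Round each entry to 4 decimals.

Form the Lagrangian:
  L(x, lambda) = (1/2) x^T Q x + c^T x + lambda^T (A x - b)
Stationarity (grad_x L = 0): Q x + c + A^T lambda = 0.
Primal feasibility: A x = b.

This gives the KKT block system:
  [ Q   A^T ] [ x     ]   [-c ]
  [ A    0  ] [ lambda ] = [ b ]

Solving the linear system:
  x*      = (1, -1)
  lambda* = (-0.3333)
  f(x*)   = -1.5

x* = (1, -1), lambda* = (-0.3333)
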